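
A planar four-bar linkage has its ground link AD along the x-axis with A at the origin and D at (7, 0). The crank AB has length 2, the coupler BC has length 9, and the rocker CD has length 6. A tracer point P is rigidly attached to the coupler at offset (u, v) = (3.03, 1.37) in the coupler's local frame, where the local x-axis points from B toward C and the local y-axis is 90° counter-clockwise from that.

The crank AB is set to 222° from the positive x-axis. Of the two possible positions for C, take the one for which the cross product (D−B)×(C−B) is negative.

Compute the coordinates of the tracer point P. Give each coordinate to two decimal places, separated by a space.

1.82 -1.72

A=(0,0), D=(7.00,0)
B = A + 2.00·(cos222°, sin222°) = (-1.4863, -1.3383)
|BD| = 8.5912
circle(B,9.00) ∩ circle(D,6.00): a=6.9146, h=5.7610
  candidates: C₊=(4.4465,5.4295) cross=49.494; C₋=(6.2413,-5.9518) cross=-49.494
  mode - wants cross < 0 → take C=(6.2413,-5.9518) (cross=-49.494)
ex = (C−B)/|BC| = (0.8586,-0.5126); ey = (0.5126,0.8586)
P = B + 3.03·ex + 1.37·ey = (1.8176,-1.7152)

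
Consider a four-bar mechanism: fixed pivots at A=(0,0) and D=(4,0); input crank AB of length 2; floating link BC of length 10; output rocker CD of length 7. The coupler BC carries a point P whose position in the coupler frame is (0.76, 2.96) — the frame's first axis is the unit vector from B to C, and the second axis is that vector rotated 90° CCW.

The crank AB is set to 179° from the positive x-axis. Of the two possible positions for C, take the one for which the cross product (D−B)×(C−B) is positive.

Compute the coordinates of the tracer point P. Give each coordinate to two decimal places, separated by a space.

A=(0,0), D=(4.00,0)
B = A + 2.00·(cos179°, sin179°) = (-1.9997, 0.0349)
|BD| = 5.9998
circle(B,10.00) ∩ circle(D,7.00): a=7.2500, h=6.8874
  candidates: C₊=(5.2903,6.8801) cross=41.323; C₋=(5.2102,-6.8946) cross=-41.323
  mode + wants cross > 0 → take C=(5.2903,6.8801) (cross=41.323)
ex = (C−B)/|BC| = (0.7290,0.6845); ey = (-0.6845,0.7290)
P = B + 0.76·ex + 2.96·ey = (-3.4718,2.7130)

-3.47 2.71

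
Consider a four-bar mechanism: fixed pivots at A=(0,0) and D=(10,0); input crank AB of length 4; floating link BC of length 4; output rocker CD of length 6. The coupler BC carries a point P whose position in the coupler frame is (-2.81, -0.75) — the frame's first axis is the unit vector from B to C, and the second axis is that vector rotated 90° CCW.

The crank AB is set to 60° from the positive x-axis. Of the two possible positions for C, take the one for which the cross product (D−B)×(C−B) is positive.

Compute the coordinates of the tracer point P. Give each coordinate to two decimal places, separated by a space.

A=(0,0), D=(10.00,0)
B = A + 4.00·(cos60°, sin60°) = (2.0000, 3.4641)
|BD| = 8.7178
circle(B,4.00) ∩ circle(D,6.00): a=3.2118, h=2.3842
  candidates: C₊=(5.8947,4.3757) cross=20.785; C₋=(4.0000,-0.0000) cross=-20.785
  mode + wants cross > 0 → take C=(5.8947,4.3757) (cross=20.785)
ex = (C−B)/|BC| = (0.9737,0.2279); ey = (-0.2279,0.9737)
P = B + -2.81·ex + -0.75·ey = (-0.5651,2.0934)

-0.57 2.09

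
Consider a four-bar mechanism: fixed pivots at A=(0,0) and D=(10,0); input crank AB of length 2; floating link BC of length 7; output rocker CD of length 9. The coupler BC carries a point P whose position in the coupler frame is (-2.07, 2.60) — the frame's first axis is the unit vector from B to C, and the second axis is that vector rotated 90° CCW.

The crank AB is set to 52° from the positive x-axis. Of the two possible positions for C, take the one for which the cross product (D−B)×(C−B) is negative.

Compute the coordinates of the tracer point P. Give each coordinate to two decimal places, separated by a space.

A=(0,0), D=(10.00,0)
B = A + 2.00·(cos52°, sin52°) = (1.2313, 1.5760)
|BD| = 8.9092
circle(B,7.00) ∩ circle(D,9.00): a=2.6587, h=6.4754
  candidates: C₊=(4.9936,7.4790) cross=57.691; C₋=(2.7026,-5.2676) cross=-57.691
  mode - wants cross < 0 → take C=(2.7026,-5.2676) (cross=-57.691)
ex = (C−B)/|BC| = (0.2102,-0.9777); ey = (0.9777,0.2102)
P = B + -2.07·ex + 2.60·ey = (3.3382,4.1463)

3.34 4.15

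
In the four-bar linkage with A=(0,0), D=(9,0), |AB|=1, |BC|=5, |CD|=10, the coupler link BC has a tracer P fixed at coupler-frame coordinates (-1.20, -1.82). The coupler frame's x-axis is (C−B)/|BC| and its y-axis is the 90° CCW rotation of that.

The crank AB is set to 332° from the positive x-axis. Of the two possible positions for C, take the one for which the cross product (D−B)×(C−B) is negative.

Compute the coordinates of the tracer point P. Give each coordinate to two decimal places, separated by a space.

-0.87 0.82

A=(0,0), D=(9.00,0)
B = A + 1.00·(cos332°, sin332°) = (0.8829, -0.4695)
|BD| = 8.1306
circle(B,5.00) ∩ circle(D,10.00): a=-0.5469, h=4.9700
  candidates: C₊=(0.0500,4.4607) cross=40.409; C₋=(0.6239,-5.4628) cross=-40.409
  mode - wants cross < 0 → take C=(0.6239,-5.4628) (cross=-40.409)
ex = (C−B)/|BC| = (-0.0518,-0.9987); ey = (0.9987,-0.0518)
P = B + -1.20·ex + -1.82·ey = (-0.8724,0.8232)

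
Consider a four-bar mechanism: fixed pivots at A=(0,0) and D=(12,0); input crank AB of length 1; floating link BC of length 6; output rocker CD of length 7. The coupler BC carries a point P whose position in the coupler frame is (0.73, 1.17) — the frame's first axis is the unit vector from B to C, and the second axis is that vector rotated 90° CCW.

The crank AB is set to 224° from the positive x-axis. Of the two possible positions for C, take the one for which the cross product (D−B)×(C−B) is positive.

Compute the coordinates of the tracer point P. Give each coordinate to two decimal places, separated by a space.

A=(0,0), D=(12.00,0)
B = A + 1.00·(cos224°, sin224°) = (-0.7193, -0.6947)
|BD| = 12.7383
circle(B,6.00) ∩ circle(D,7.00): a=5.8589, h=1.2937
  candidates: C₊=(5.0603,0.9166) cross=16.479; C₋=(5.2014,-1.6669) cross=-16.479
  mode + wants cross > 0 → take C=(5.0603,0.9166) (cross=16.479)
ex = (C−B)/|BC| = (0.9633,0.2685); ey = (-0.2685,0.9633)
P = B + 0.73·ex + 1.17·ey = (-0.3303,0.6284)

-0.33 0.63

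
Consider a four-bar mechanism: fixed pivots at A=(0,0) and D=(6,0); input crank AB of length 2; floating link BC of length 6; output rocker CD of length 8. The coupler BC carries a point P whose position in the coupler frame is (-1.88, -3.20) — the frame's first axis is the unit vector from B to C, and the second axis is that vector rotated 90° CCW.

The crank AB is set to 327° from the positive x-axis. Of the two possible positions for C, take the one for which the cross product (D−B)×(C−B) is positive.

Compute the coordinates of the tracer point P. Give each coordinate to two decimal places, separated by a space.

A=(0,0), D=(6.00,0)
B = A + 2.00·(cos327°, sin327°) = (1.6773, -1.0893)
|BD| = 4.4578
circle(B,6.00) ∩ circle(D,8.00): a=-0.9117, h=5.9303
  candidates: C₊=(-0.6558,4.4385) cross=26.436; C₋=(2.2424,-7.0626) cross=-26.436
  mode + wants cross > 0 → take C=(-0.6558,4.4385) (cross=26.436)
ex = (C−B)/|BC| = (-0.3889,0.9213); ey = (-0.9213,-0.3889)
P = B + -1.88·ex + -3.20·ey = (5.3565,-1.5770)

5.36 -1.58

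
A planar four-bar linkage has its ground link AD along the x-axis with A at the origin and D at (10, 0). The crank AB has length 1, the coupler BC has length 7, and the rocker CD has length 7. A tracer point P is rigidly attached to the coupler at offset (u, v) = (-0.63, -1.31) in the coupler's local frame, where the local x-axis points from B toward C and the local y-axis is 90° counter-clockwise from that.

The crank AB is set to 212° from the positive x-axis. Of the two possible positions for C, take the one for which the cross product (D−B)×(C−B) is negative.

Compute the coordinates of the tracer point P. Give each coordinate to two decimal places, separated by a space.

A=(0,0), D=(10.00,0)
B = A + 1.00·(cos212°, sin212°) = (-0.8480, -0.5299)
|BD| = 10.8610
circle(B,7.00) ∩ circle(D,7.00): a=5.4305, h=4.4170
  candidates: C₊=(4.3605,4.1468) cross=47.973; C₋=(4.7915,-4.6767) cross=-47.973
  mode - wants cross < 0 → take C=(4.7915,-4.6767) (cross=-47.973)
ex = (C−B)/|BC| = (0.8056,-0.5924); ey = (0.5924,0.8056)
P = B + -0.63·ex + -1.31·ey = (-2.1316,-1.2121)

-2.13 -1.21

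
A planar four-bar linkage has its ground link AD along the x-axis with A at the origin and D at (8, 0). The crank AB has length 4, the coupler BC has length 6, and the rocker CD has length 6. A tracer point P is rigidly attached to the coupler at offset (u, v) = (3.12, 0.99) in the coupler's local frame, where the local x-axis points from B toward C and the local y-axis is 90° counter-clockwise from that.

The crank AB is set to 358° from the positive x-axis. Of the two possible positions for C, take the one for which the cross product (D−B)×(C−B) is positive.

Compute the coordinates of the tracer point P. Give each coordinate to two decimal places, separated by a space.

3.99 3.13

A=(0,0), D=(8.00,0)
B = A + 4.00·(cos358°, sin358°) = (3.9976, -0.1396)
|BD| = 4.0049
circle(B,6.00) ∩ circle(D,6.00): a=2.0024, h=5.6560
  candidates: C₊=(5.8016,5.5828) cross=22.652; C₋=(6.1959,-5.7224) cross=-22.652
  mode + wants cross > 0 → take C=(5.8016,5.5828) (cross=22.652)
ex = (C−B)/|BC| = (0.3007,0.9537); ey = (-0.9537,0.3007)
P = B + 3.12·ex + 0.99·ey = (3.9915,3.1337)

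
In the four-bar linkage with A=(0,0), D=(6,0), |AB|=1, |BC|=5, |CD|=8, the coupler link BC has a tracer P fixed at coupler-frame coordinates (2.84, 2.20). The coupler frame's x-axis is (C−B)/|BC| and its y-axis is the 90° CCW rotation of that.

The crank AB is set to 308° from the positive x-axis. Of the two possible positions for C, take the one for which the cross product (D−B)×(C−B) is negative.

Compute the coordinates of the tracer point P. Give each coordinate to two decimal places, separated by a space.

A=(0,0), D=(6.00,0)
B = A + 1.00·(cos308°, sin308°) = (0.6157, -0.7880)
|BD| = 5.4417
circle(B,5.00) ∩ circle(D,8.00): a=-0.8626, h=4.9250
  candidates: C₊=(-0.9510,3.9602) cross=26.801; C₋=(0.4754,-5.7860) cross=-26.801
  mode - wants cross < 0 → take C=(0.4754,-5.7860) (cross=-26.801)
ex = (C−B)/|BC| = (-0.0281,-0.9996); ey = (0.9996,-0.0281)
P = B + 2.84·ex + 2.20·ey = (2.7351,-3.6886)

2.74 -3.69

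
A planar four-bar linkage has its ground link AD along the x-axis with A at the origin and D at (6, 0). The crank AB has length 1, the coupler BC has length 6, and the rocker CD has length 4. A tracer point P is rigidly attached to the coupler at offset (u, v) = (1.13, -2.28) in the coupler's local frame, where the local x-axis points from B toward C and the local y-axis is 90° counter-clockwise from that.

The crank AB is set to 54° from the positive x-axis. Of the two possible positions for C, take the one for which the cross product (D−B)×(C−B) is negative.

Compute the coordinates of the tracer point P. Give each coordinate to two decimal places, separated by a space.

A=(0,0), D=(6.00,0)
B = A + 1.00·(cos54°, sin54°) = (0.5878, 0.8090)
|BD| = 5.4723
circle(B,6.00) ∩ circle(D,4.00): a=4.5635, h=3.8954
  candidates: C₊=(5.6771,3.9869) cross=21.317; C₋=(4.5253,-3.7182) cross=-21.317
  mode - wants cross < 0 → take C=(4.5253,-3.7182) (cross=-21.317)
ex = (C−B)/|BC| = (0.6563,-0.7545); ey = (0.7545,0.6563)
P = B + 1.13·ex + -2.28·ey = (-0.3910,-1.5399)

-0.39 -1.54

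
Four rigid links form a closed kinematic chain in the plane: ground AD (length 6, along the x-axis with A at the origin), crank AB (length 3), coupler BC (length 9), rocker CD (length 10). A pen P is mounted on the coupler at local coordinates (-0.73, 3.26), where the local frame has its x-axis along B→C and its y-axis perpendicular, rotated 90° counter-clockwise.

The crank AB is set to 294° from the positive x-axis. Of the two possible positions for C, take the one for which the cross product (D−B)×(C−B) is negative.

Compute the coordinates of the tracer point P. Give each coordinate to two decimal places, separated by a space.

3.41 -0.22

A=(0,0), D=(6.00,0)
B = A + 3.00·(cos294°, sin294°) = (1.2202, -2.7406)
|BD| = 5.5098
circle(B,9.00) ∩ circle(D,10.00): a=1.0307, h=8.9408
  candidates: C₊=(-2.3330,5.5283) cross=49.262; C₋=(6.5616,-9.9842) cross=-49.262
  mode - wants cross < 0 → take C=(6.5616,-9.9842) (cross=-49.262)
ex = (C−B)/|BC| = (0.5935,-0.8048); ey = (0.8048,0.5935)
P = B + -0.73·ex + 3.26·ey = (3.4107,-0.2183)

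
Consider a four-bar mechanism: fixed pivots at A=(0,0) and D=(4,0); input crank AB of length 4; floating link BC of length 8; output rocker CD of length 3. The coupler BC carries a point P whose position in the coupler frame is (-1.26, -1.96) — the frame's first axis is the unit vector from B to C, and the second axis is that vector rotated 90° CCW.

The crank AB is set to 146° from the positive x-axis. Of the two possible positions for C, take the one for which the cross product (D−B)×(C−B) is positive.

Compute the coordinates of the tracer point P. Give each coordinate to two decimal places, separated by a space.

A=(0,0), D=(4.00,0)
B = A + 4.00·(cos146°, sin146°) = (-3.3162, 2.2368)
|BD| = 7.6504
circle(B,8.00) ∩ circle(D,3.00): a=7.4198, h=2.9911
  candidates: C₊=(4.6539,2.9279) cross=22.883; C₋=(2.9049,-2.7930) cross=-22.883
  mode + wants cross > 0 → take C=(4.6539,2.9279) (cross=22.883)
ex = (C−B)/|BC| = (0.9963,0.0864); ey = (-0.0864,0.9963)
P = B + -1.26·ex + -1.96·ey = (-4.4021,0.1753)

-4.40 0.18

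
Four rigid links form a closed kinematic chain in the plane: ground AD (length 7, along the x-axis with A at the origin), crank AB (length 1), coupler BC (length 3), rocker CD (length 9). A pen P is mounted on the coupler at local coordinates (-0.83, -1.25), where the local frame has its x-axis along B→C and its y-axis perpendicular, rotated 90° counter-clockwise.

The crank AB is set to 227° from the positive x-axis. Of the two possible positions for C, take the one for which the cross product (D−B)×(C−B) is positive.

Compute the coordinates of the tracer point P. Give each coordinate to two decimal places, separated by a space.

A=(0,0), D=(7.00,0)
B = A + 1.00·(cos227°, sin227°) = (-0.6820, -0.7314)
|BD| = 7.7167
circle(B,3.00) ∩ circle(D,9.00): a=-0.8068, h=2.8895
  candidates: C₊=(-1.7590,2.0686) cross=22.297; C₋=(-1.2113,-3.6843) cross=-22.297
  mode + wants cross > 0 → take C=(-1.7590,2.0686) (cross=22.297)
ex = (C−B)/|BC| = (-0.3590,0.9333); ey = (-0.9333,-0.3590)
P = B + -0.83·ex + -1.25·ey = (0.7826,-1.0573)

0.78 -1.06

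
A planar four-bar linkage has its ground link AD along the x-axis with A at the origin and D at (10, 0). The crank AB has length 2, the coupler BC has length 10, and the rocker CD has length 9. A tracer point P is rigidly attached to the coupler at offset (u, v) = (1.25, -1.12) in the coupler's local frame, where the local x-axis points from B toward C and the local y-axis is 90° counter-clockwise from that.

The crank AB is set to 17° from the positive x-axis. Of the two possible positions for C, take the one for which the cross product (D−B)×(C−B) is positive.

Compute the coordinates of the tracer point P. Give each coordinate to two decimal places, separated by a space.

3.55 0.95

A=(0,0), D=(10.00,0)
B = A + 2.00·(cos17°, sin17°) = (1.9126, 0.5847)
|BD| = 8.1085
circle(B,10.00) ∩ circle(D,9.00): a=5.2259, h=8.5259
  candidates: C₊=(7.7397,8.7115) cross=69.132; C₋=(6.5100,-8.2958) cross=-69.132
  mode + wants cross > 0 → take C=(7.7397,8.7115) (cross=69.132)
ex = (C−B)/|BC| = (0.5827,0.8127); ey = (-0.8127,0.5827)
P = B + 1.25·ex + -1.12·ey = (3.5512,0.9480)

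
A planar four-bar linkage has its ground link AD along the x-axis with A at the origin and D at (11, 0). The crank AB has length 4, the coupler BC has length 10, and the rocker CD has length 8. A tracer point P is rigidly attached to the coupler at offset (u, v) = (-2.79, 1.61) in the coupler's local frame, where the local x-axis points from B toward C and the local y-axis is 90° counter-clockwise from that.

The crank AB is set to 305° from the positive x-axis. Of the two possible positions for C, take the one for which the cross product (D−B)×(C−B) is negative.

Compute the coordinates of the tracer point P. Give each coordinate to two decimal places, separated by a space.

0.60 -0.54

A=(0,0), D=(11.00,0)
B = A + 4.00·(cos305°, sin305°) = (2.2943, -3.2766)
|BD| = 9.3019
circle(B,10.00) ∩ circle(D,8.00): a=6.5860, h=7.5249
  candidates: C₊=(5.8076,6.0859) cross=69.996; C₋=(11.1089,-7.9993) cross=-69.996
  mode - wants cross < 0 → take C=(11.1089,-7.9993) (cross=-69.996)
ex = (C−B)/|BC| = (0.8815,-0.4723); ey = (0.4723,0.8815)
P = B + -2.79·ex + 1.61·ey = (0.5954,-0.5398)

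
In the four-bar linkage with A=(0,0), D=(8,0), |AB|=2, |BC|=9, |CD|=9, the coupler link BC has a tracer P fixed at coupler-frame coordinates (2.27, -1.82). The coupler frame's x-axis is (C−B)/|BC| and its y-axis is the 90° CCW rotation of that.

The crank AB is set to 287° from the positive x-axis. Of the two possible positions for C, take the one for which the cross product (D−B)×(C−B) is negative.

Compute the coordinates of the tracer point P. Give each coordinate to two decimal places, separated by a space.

0.63 -4.82

A=(0,0), D=(8.00,0)
B = A + 2.00·(cos287°, sin287°) = (0.5847, -1.9126)
|BD| = 7.6579
circle(B,9.00) ∩ circle(D,9.00): a=3.8290, h=8.1449
  candidates: C₊=(2.2581,6.9305) cross=62.373; C₋=(6.3266,-8.8431) cross=-62.373
  mode - wants cross < 0 → take C=(6.3266,-8.8431) (cross=-62.373)
ex = (C−B)/|BC| = (0.6380,-0.7701); ey = (0.7701,0.6380)
P = B + 2.27·ex + -1.82·ey = (0.6315,-4.8218)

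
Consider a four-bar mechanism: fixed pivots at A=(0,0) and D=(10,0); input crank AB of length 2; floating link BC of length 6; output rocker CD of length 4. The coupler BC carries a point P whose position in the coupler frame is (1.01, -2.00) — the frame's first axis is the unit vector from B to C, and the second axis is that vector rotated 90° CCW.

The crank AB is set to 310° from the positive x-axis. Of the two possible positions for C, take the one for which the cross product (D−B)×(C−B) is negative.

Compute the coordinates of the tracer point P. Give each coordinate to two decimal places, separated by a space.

1.85 -3.70

A=(0,0), D=(10.00,0)
B = A + 2.00·(cos310°, sin310°) = (1.2856, -1.5321)
|BD| = 8.8481
circle(B,6.00) ∩ circle(D,4.00): a=5.5542, h=2.2695
  candidates: C₊=(6.3629,1.6649) cross=20.081; C₋=(7.1489,-2.8055) cross=-20.081
  mode - wants cross < 0 → take C=(7.1489,-2.8055) (cross=-20.081)
ex = (C−B)/|BC| = (0.9772,-0.2122); ey = (0.2122,0.9772)
P = B + 1.01·ex + -2.00·ey = (1.8481,-3.7009)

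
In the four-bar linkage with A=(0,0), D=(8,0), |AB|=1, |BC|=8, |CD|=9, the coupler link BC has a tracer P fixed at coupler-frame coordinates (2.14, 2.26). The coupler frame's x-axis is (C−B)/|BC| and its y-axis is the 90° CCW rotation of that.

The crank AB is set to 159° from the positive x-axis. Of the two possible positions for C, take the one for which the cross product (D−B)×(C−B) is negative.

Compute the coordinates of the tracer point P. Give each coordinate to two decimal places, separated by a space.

A=(0,0), D=(8.00,0)
B = A + 1.00·(cos159°, sin159°) = (-0.9336, 0.3584)
|BD| = 8.9408
circle(B,8.00) ∩ circle(D,9.00): a=3.5197, h=7.1841
  candidates: C₊=(2.8712,7.3957) cross=64.232; C₋=(2.2953,-6.9611) cross=-64.232
  mode - wants cross < 0 → take C=(2.2953,-6.9611) (cross=-64.232)
ex = (C−B)/|BC| = (0.4036,-0.9149); ey = (0.9149,0.4036)
P = B + 2.14·ex + 2.26·ey = (1.9979,-0.6874)

2.00 -0.69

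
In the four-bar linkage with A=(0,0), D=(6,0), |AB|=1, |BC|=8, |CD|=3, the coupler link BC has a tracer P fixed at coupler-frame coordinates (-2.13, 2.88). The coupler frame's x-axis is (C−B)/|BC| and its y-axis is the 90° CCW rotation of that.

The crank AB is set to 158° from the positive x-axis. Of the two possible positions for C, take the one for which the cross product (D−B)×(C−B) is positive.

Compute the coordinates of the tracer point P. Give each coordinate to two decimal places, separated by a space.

-3.86 2.42

A=(0,0), D=(6.00,0)
B = A + 1.00·(cos158°, sin158°) = (-0.9272, 0.3746)
|BD| = 6.9373
circle(B,8.00) ∩ circle(D,3.00): a=7.4327, h=2.9588
  candidates: C₊=(6.6545,2.9277) cross=20.526; C₋=(6.3349,-2.9812) cross=-20.526
  mode + wants cross > 0 → take C=(6.6545,2.9277) (cross=20.526)
ex = (C−B)/|BC| = (0.9477,0.3191); ey = (-0.3191,0.9477)
P = B + -2.13·ex + 2.88·ey = (-3.8649,2.4242)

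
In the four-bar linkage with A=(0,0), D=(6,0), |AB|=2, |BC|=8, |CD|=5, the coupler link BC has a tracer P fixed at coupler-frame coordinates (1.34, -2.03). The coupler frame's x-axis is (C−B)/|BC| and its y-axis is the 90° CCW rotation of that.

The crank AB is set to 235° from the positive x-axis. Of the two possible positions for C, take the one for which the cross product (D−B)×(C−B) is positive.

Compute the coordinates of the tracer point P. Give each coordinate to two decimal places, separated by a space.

1.27 -1.89

A=(0,0), D=(6.00,0)
B = A + 2.00·(cos235°, sin235°) = (-1.1472, -1.6383)
|BD| = 7.3325
circle(B,8.00) ∩ circle(D,5.00): a=6.3256, h=4.8976
  candidates: C₊=(3.9243,4.5488) cross=35.912; C₋=(6.1128,-4.9987) cross=-35.912
  mode + wants cross > 0 → take C=(3.9243,4.5488) (cross=35.912)
ex = (C−B)/|BC| = (0.6339,0.7734); ey = (-0.7734,0.6339)
P = B + 1.34·ex + -2.03·ey = (1.2723,-1.8889)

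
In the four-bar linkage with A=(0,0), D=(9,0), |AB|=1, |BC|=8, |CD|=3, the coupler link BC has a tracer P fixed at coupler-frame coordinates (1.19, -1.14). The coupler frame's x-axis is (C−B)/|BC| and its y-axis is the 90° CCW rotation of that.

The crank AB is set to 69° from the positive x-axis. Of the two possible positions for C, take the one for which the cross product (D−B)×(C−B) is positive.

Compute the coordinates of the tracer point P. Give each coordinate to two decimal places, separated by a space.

1.79 0.12

A=(0,0), D=(9.00,0)
B = A + 1.00·(cos69°, sin69°) = (0.3584, 0.9336)
|BD| = 8.6919
circle(B,8.00) ∩ circle(D,3.00): a=7.5098, h=2.7573
  candidates: C₊=(8.1209,2.8683) cross=23.966; C₋=(7.5286,-2.6144) cross=-23.966
  mode + wants cross > 0 → take C=(8.1209,2.8683) (cross=23.966)
ex = (C−B)/|BC| = (0.9703,0.2418); ey = (-0.2418,0.9703)
P = B + 1.19·ex + -1.14·ey = (1.7887,0.1152)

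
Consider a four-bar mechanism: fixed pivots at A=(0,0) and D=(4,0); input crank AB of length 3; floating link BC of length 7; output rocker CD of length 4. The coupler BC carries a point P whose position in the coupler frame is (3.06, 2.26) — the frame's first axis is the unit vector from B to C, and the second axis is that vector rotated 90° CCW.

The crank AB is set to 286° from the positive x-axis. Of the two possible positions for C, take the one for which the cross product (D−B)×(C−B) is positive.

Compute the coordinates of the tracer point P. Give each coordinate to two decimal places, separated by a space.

-0.46 0.69

A=(0,0), D=(4.00,0)
B = A + 3.00·(cos286°, sin286°) = (0.8269, -2.8838)
|BD| = 4.2877
circle(B,7.00) ∩ circle(D,4.00): a=5.9921, h=3.6187
  candidates: C₊=(2.8274,3.8243) cross=15.516; C₋=(7.6951,-1.5317) cross=-15.516
  mode + wants cross > 0 → take C=(2.8274,3.8243) (cross=15.516)
ex = (C−B)/|BC| = (0.2858,0.9583); ey = (-0.9583,0.2858)
P = B + 3.06·ex + 2.26·ey = (-0.4643,0.6945)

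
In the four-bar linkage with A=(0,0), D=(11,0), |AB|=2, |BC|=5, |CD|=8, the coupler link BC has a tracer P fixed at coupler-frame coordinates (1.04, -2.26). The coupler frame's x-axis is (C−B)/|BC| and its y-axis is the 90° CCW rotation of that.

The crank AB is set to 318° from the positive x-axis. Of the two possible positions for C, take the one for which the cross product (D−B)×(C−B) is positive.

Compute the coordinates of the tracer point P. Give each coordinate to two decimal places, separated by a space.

A=(0,0), D=(11.00,0)
B = A + 2.00·(cos318°, sin318°) = (1.4863, -1.3383)
|BD| = 9.6074
circle(B,5.00) ∩ circle(D,8.00): a=2.7740, h=4.1599
  candidates: C₊=(3.6538,3.1675) cross=39.966; C₋=(4.8127,-5.0712) cross=-39.966
  mode + wants cross > 0 → take C=(3.6538,3.1675) (cross=39.966)
ex = (C−B)/|BC| = (0.4335,0.9012); ey = (-0.9012,0.4335)
P = B + 1.04·ex + -2.26·ey = (3.9737,-1.3808)

3.97 -1.38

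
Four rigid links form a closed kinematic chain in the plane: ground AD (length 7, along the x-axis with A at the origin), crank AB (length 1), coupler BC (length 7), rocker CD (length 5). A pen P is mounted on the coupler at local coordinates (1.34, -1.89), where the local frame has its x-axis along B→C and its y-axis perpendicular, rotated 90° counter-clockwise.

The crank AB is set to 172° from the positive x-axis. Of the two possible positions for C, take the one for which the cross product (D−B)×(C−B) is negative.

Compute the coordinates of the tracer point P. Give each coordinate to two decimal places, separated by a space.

-1.15 -2.17

A=(0,0), D=(7.00,0)
B = A + 1.00·(cos172°, sin172°) = (-0.9903, 0.1392)
|BD| = 7.9915
circle(B,7.00) ∩ circle(D,5.00): a=5.4973, h=4.3335
  candidates: C₊=(4.5817,4.3763) cross=34.631; C₋=(4.4308,-4.2894) cross=-34.631
  mode - wants cross < 0 → take C=(4.4308,-4.2894) (cross=-34.631)
ex = (C−B)/|BC| = (0.7744,-0.6327); ey = (0.6327,0.7744)
P = B + 1.34·ex + -1.89·ey = (-1.1482,-2.1723)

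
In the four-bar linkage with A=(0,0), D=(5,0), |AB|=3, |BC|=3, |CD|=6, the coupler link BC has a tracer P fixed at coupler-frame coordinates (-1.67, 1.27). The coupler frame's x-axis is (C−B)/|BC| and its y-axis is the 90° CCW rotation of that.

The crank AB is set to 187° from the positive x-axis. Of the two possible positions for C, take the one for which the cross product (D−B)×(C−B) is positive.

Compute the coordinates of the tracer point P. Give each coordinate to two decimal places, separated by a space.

-5.07 -0.56

A=(0,0), D=(5.00,0)
B = A + 3.00·(cos187°, sin187°) = (-2.9776, -0.3656)
|BD| = 7.9860
circle(B,3.00) ∩ circle(D,6.00): a=2.3026, h=1.9231
  candidates: C₊=(-0.7655,1.6609) cross=15.358; C₋=(-0.5895,-2.1813) cross=-15.358
  mode + wants cross > 0 → take C=(-0.7655,1.6609) (cross=15.358)
ex = (C−B)/|BC| = (0.7374,0.6755); ey = (-0.6755,0.7374)
P = B + -1.67·ex + 1.27·ey = (-5.0669,-0.5572)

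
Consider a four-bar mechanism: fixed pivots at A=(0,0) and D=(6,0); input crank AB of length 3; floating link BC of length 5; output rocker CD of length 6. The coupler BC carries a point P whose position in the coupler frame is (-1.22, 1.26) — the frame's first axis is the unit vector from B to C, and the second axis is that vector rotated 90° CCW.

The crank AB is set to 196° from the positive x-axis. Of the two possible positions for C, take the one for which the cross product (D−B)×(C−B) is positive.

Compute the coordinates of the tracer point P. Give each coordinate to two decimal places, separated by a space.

-4.64 -0.80

A=(0,0), D=(6.00,0)
B = A + 3.00·(cos196°, sin196°) = (-2.8838, -0.8269)
|BD| = 8.9222
circle(B,5.00) ∩ circle(D,6.00): a=3.8447, h=3.1967
  candidates: C₊=(0.6481,2.7123) cross=28.521; C₋=(1.2406,-3.6535) cross=-28.521
  mode + wants cross > 0 → take C=(0.6481,2.7123) (cross=28.521)
ex = (C−B)/|BC| = (0.7064,0.7078); ey = (-0.7078,0.7064)
P = B + -1.22·ex + 1.26·ey = (-4.6374,-0.8005)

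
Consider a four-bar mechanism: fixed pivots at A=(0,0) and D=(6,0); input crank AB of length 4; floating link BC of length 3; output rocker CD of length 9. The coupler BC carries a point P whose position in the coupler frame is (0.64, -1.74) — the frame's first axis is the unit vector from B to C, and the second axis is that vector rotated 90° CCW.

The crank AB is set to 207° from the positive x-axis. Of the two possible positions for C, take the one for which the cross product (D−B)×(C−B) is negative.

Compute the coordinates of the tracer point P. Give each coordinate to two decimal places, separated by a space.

-4.66 -3.31

A=(0,0), D=(6.00,0)
B = A + 4.00·(cos207°, sin207°) = (-3.5640, -1.8160)
|BD| = 9.7349
circle(B,3.00) ∩ circle(D,9.00): a=1.1694, h=2.7627
  candidates: C₊=(-2.9305,1.1164) cross=26.895; C₋=(-1.8998,-4.3120) cross=-26.895
  mode - wants cross < 0 → take C=(-1.8998,-4.3120) (cross=-26.895)
ex = (C−B)/|BC| = (0.5547,-0.8320); ey = (0.8320,0.5547)
P = B + 0.64·ex + -1.74·ey = (-4.6567,-3.3137)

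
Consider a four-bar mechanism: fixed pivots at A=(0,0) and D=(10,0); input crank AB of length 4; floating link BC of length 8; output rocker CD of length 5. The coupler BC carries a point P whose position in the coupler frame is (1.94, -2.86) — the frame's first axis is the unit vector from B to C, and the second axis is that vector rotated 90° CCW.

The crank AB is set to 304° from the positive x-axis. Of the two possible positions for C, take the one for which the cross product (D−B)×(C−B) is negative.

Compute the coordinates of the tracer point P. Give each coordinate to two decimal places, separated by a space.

A=(0,0), D=(10.00,0)
B = A + 4.00·(cos304°, sin304°) = (2.2368, -3.3162)
|BD| = 8.4418
circle(B,8.00) ∩ circle(D,5.00): a=6.5308, h=4.6204
  candidates: C₊=(6.4276,3.4983) cross=39.005; C₋=(10.0576,-4.9997) cross=-39.005
  mode - wants cross < 0 → take C=(10.0576,-4.9997) (cross=-39.005)
ex = (C−B)/|BC| = (0.9776,-0.2104); ey = (0.2104,0.9776)
P = B + 1.94·ex + -2.86·ey = (3.5315,-6.5204)

3.53 -6.52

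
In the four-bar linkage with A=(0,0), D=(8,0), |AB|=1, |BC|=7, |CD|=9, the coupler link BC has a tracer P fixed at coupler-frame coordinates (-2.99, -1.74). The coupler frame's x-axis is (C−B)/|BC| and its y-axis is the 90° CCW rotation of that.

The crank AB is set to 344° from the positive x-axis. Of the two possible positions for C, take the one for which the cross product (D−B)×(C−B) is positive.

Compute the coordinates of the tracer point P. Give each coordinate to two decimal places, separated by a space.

A=(0,0), D=(8.00,0)
B = A + 1.00·(cos344°, sin344°) = (0.9613, -0.2756)
|BD| = 7.0441
circle(B,7.00) ∩ circle(D,9.00): a=1.2507, h=6.8874
  candidates: C₊=(1.9415,6.6554) cross=48.516; C₋=(2.4805,-7.1088) cross=-48.516
  mode + wants cross > 0 → take C=(1.9415,6.6554) (cross=48.516)
ex = (C−B)/|BC| = (0.1400,0.9901); ey = (-0.9901,0.1400)
P = B + -2.99·ex + -1.74·ey = (2.2654,-3.4798)

2.27 -3.48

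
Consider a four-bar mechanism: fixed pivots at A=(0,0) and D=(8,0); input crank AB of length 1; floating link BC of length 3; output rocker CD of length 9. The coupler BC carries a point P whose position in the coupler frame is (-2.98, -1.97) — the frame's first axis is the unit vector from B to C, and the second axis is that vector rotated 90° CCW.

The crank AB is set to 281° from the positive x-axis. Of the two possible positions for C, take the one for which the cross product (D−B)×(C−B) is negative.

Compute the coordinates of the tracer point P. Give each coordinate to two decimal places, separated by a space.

-1.51 2.16

A=(0,0), D=(8.00,0)
B = A + 1.00·(cos281°, sin281°) = (0.1908, -0.9816)
|BD| = 7.8706
circle(B,3.00) ∩ circle(D,9.00): a=-0.6386, h=2.9312
  candidates: C₊=(-0.8084,1.8471) cross=23.071; C₋=(-0.0773,-3.9696) cross=-23.071
  mode - wants cross < 0 → take C=(-0.0773,-3.9696) (cross=-23.071)
ex = (C−B)/|BC| = (-0.0894,-0.9960); ey = (0.9960,-0.0894)
P = B + -2.98·ex + -1.97·ey = (-1.5050,2.1625)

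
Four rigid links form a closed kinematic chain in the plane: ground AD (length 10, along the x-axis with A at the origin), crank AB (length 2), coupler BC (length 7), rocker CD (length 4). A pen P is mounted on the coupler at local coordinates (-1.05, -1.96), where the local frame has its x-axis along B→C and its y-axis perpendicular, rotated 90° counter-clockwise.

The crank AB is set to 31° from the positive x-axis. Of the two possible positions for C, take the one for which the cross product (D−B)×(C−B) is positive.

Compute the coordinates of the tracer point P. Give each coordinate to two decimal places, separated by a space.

A=(0,0), D=(10.00,0)
B = A + 2.00·(cos31°, sin31°) = (1.7143, 1.0301)
|BD| = 8.3494
circle(B,7.00) ∩ circle(D,4.00): a=6.1509, h=3.3416
  candidates: C₊=(8.2305,3.5873) cross=27.901; C₋=(7.4060,-3.0449) cross=-27.901
  mode + wants cross > 0 → take C=(8.2305,3.5873) (cross=27.901)
ex = (C−B)/|BC| = (0.9309,0.3653); ey = (-0.3653,0.9309)
P = B + -1.05·ex + -1.96·ey = (1.4529,-1.1780)

1.45 -1.18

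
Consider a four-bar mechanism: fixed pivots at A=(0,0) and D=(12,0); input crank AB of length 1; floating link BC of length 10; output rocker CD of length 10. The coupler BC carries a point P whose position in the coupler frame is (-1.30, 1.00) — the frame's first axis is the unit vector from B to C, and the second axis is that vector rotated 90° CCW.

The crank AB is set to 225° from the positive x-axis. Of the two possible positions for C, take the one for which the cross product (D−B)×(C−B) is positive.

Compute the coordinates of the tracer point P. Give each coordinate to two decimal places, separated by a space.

-2.28 -1.16

A=(0,0), D=(12.00,0)
B = A + 1.00·(cos225°, sin225°) = (-0.7071, -0.7071)
|BD| = 12.7268
circle(B,10.00) ∩ circle(D,10.00): a=6.3634, h=7.7141
  candidates: C₊=(5.2178,7.3486) cross=98.176; C₋=(6.0750,-8.0557) cross=-98.176
  mode + wants cross > 0 → take C=(5.2178,7.3486) (cross=98.176)
ex = (C−B)/|BC| = (0.5925,0.8056); ey = (-0.8056,0.5925)
P = B + -1.30·ex + 1.00·ey = (-2.2829,-1.1619)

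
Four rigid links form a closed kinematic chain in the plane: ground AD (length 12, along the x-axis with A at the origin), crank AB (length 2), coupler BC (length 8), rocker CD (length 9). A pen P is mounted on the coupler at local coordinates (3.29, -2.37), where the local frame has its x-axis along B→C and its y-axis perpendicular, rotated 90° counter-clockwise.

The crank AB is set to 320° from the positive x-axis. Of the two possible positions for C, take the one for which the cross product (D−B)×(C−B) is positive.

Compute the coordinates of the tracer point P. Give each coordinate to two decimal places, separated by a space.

5.14 0.57

A=(0,0), D=(12.00,0)
B = A + 2.00·(cos320°, sin320°) = (1.5321, -1.2856)
|BD| = 10.5466
circle(B,8.00) ∩ circle(D,9.00): a=4.4673, h=6.6365
  candidates: C₊=(5.1571,5.8460) cross=69.992; C₋=(6.7751,-7.3280) cross=-69.992
  mode + wants cross > 0 → take C=(5.1571,5.8460) (cross=69.992)
ex = (C−B)/|BC| = (0.4531,0.8914); ey = (-0.8914,0.4531)
P = B + 3.29·ex + -2.37·ey = (5.1356,0.5733)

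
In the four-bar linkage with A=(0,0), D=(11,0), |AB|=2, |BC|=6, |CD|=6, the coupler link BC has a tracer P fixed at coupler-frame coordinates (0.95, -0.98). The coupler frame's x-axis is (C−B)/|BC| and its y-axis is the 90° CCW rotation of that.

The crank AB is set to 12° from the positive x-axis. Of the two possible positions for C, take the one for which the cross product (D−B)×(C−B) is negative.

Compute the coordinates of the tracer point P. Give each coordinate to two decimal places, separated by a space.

A=(0,0), D=(11.00,0)
B = A + 2.00·(cos12°, sin12°) = (1.9563, 0.4158)
|BD| = 9.0533
circle(B,6.00) ∩ circle(D,6.00): a=4.5266, h=3.9382
  candidates: C₊=(6.6590,4.1420) cross=35.654; C₋=(6.2973,-3.7262) cross=-35.654
  mode - wants cross < 0 → take C=(6.2973,-3.7262) (cross=-35.654)
ex = (C−B)/|BC| = (0.7235,-0.6903); ey = (0.6903,0.7235)
P = B + 0.95·ex + -0.98·ey = (1.9671,-0.9490)

1.97 -0.95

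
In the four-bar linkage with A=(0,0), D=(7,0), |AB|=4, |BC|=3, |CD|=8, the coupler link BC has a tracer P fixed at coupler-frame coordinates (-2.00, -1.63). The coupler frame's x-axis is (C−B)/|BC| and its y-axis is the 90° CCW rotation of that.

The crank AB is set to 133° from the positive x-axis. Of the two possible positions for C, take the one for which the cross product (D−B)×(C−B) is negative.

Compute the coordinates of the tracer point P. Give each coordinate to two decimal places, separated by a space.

-5.22 3.61

A=(0,0), D=(7.00,0)
B = A + 4.00·(cos133°, sin133°) = (-2.7280, 2.9254)
|BD| = 10.1583
circle(B,3.00) ∩ circle(D,8.00): a=2.3720, h=1.8367
  candidates: C₊=(0.0725,4.0012) cross=18.658; C₋=(-0.9854,0.4834) cross=-18.658
  mode - wants cross < 0 → take C=(-0.9854,0.4834) (cross=-18.658)
ex = (C−B)/|BC| = (0.5809,-0.8140); ey = (0.8140,0.5809)
P = B + -2.00·ex + -1.63·ey = (-5.2165,3.6066)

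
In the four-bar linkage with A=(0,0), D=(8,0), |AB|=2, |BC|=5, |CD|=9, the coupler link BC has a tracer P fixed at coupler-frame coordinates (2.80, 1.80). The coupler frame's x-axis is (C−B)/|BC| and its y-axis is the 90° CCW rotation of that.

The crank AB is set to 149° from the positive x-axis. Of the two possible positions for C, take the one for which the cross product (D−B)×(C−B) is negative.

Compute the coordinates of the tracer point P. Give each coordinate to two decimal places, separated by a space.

0.85 -1.09

A=(0,0), D=(8.00,0)
B = A + 2.00·(cos149°, sin149°) = (-1.7143, 1.0301)
|BD| = 9.7688
circle(B,5.00) ∩ circle(D,9.00): a=2.0181, h=4.5746
  candidates: C₊=(0.7749,5.3664) cross=44.689; C₋=(-0.1898,-3.7318) cross=-44.689
  mode - wants cross < 0 → take C=(-0.1898,-3.7318) (cross=-44.689)
ex = (C−B)/|BC| = (0.3049,-0.9524); ey = (0.9524,0.3049)
P = B + 2.80·ex + 1.80·ey = (0.8537,-1.0878)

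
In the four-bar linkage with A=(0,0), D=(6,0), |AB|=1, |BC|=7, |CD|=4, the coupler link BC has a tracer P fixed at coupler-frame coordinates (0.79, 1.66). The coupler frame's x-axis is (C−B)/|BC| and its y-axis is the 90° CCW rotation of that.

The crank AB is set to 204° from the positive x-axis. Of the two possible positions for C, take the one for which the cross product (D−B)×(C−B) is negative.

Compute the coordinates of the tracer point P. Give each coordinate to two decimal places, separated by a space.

0.60 0.64

A=(0,0), D=(6.00,0)
B = A + 1.00·(cos204°, sin204°) = (-0.9135, -0.4067)
|BD| = 6.9255
circle(B,7.00) ∩ circle(D,4.00): a=5.8452, h=3.8514
  candidates: C₊=(4.6954,3.7813) cross=26.673; C₋=(5.1478,-3.9082) cross=-26.673
  mode - wants cross < 0 → take C=(5.1478,-3.9082) (cross=-26.673)
ex = (C−B)/|BC| = (0.8659,-0.5002); ey = (0.5002,0.8659)
P = B + 0.79·ex + 1.66·ey = (0.6009,0.6355)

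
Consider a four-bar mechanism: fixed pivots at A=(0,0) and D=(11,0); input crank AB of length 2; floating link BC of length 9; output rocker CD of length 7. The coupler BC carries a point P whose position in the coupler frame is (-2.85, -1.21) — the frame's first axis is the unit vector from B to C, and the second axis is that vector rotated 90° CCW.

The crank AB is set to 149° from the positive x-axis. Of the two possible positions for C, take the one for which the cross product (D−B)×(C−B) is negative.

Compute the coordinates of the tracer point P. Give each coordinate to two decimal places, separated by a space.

-4.72 1.76

A=(0,0), D=(11.00,0)
B = A + 2.00·(cos149°, sin149°) = (-1.7143, 1.0301)
|BD| = 12.7560
circle(B,9.00) ∩ circle(D,7.00): a=7.6323, h=4.7695
  candidates: C₊=(6.2782,5.1676) cross=60.839; C₋=(5.5079,-4.3401) cross=-60.839
  mode - wants cross < 0 → take C=(5.5079,-4.3401) (cross=-60.839)
ex = (C−B)/|BC| = (0.8025,-0.5967); ey = (0.5967,0.8025)
P = B + -2.85·ex + -1.21·ey = (-4.7234,1.7597)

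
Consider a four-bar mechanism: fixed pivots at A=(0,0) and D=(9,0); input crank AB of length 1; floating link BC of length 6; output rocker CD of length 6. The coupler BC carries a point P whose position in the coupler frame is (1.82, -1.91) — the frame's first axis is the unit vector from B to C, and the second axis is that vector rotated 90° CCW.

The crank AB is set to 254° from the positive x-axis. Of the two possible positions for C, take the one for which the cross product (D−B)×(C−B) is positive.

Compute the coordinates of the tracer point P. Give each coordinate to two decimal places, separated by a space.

2.36 -1.03

A=(0,0), D=(9.00,0)
B = A + 1.00·(cos254°, sin254°) = (-0.2756, -0.9613)
|BD| = 9.3253
circle(B,6.00) ∩ circle(D,6.00): a=4.6627, h=3.7762
  candidates: C₊=(3.9729,3.2754) cross=35.214; C₋=(4.7514,-4.2367) cross=-35.214
  mode + wants cross > 0 → take C=(3.9729,3.2754) (cross=35.214)
ex = (C−B)/|BC| = (0.7081,0.7061); ey = (-0.7061,0.7081)
P = B + 1.82·ex + -1.91·ey = (2.3618,-1.0286)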